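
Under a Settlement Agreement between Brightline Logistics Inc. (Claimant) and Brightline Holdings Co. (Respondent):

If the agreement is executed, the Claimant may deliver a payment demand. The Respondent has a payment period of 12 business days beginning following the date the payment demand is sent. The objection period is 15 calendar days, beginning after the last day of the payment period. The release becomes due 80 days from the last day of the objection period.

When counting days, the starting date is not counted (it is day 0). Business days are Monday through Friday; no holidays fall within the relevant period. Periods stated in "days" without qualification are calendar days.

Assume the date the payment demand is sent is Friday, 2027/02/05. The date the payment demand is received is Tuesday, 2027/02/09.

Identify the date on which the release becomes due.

From Friday, 2027/02/05, 12 business days (Feb 8, Feb 9, Feb 10, Feb 11, …, Feb 19, Feb 22, Feb 23, skipping weekends) brings us to Tuesday, 2027/02/23, which is the last day of the payment period.
The last day of the objection period: 15 calendar days after 2027/02/23 is 2027/03/10.
Adding 80 calendar days to 2027/03/10 gives 2027/05/29, which is the date on which the release becomes due.

2027/05/29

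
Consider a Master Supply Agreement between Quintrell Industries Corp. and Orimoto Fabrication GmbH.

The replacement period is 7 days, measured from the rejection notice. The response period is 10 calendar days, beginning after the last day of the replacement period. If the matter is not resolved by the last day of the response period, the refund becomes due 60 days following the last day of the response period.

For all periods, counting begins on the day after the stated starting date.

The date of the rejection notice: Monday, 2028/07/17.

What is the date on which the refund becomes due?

The last day of the replacement period: 7 calendar days after 2028/07/17 is 2028/07/24.
The last day of the response period: 10 calendar days after 2028/07/24 is 2028/08/03.
The date on which the refund becomes due: 2028/08/03 + 60 days = 2028/10/02.

2028/10/02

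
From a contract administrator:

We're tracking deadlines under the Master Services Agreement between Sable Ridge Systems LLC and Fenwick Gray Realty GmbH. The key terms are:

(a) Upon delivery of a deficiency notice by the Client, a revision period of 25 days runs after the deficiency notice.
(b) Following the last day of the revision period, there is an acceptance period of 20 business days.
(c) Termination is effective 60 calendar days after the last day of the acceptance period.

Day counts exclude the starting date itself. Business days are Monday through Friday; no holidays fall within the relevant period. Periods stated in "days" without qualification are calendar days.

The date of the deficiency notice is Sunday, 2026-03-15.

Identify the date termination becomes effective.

The last day of the revision period: 25 calendar days after 2026-03-15 is 2026-04-09.
The last day of the acceptance period: 20 business days after Thursday, 2026-04-09, skipping weekends — Apr 10, Apr 13, Apr 14, Apr 15, …, May 5, May 6, May 7 — lands on Thursday, 2026-05-07.
Adding 60 calendar days to 2026-05-07 gives 2026-07-06, which is the date termination becomes effective.

2026-07-06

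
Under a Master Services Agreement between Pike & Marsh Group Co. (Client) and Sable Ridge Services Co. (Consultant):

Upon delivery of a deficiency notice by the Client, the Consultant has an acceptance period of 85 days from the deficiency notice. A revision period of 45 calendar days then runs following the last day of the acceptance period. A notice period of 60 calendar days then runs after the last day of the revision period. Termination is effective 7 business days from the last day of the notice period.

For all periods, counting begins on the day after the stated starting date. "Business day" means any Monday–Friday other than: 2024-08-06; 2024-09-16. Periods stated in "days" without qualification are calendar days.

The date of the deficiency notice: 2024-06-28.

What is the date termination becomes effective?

The last day of the acceptance period: 2024-06-28 + 85 days = 2024-09-21.
Adding 45 calendar days to 2024-09-21 gives 2024-11-05, which is the last day of the revision period.
The last day of the notice period: 2024-11-05 + 60 days = 2025-01-04.
From Saturday, 2025-01-04, 7 business days (Jan 6, Jan 7, Jan 8, Jan 9, Jan 10, Jan 13, Jan 14, skipping weekends) brings us to Tuesday, 2025-01-14, which is the date termination becomes effective.

2025-01-14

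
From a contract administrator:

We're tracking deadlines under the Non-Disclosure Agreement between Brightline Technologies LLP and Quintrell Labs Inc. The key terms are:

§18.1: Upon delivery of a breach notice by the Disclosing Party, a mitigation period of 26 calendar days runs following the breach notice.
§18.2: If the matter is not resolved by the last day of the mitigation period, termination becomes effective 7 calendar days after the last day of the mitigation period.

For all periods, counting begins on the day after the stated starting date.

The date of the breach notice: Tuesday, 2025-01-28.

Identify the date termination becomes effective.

Adding 26 calendar days to 2025-01-28 gives 2025-02-23, which is the last day of the mitigation period.
Adding 7 calendar days to 2025-02-23 gives 2025-03-02, which is the date termination becomes effective.

2025-03-02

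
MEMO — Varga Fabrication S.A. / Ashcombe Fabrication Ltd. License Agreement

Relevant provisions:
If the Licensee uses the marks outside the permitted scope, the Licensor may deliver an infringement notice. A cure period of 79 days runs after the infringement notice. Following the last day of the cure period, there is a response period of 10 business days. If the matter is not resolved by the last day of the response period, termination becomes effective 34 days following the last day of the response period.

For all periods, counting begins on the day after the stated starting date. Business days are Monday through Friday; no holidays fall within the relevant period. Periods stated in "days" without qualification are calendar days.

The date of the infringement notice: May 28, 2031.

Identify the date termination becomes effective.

The last day of the cure period: May 28, 2031 + 79 days = August 15, 2031.
The last day of the response period: counting 10 business days from Friday, August 15, 2031 (Aug 18, Aug 19, Aug 20, Aug 21, Aug 22, Aug 25, Aug 26, Aug 27, Aug 28, Aug 29, skipping weekends) reaches Friday, August 29, 2031.
The date termination becomes effective: August 29, 2031 + 34 days = October 2, 2031.

October 2, 2031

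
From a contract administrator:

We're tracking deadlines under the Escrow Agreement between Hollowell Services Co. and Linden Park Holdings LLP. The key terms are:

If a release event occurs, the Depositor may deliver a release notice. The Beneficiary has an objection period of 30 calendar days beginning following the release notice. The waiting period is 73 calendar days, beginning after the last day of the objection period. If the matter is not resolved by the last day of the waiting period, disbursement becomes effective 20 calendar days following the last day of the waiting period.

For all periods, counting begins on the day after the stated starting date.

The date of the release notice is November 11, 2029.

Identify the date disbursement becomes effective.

March 14, 2030

Adding 30 calendar days to November 11, 2029 gives December 11, 2029, which is the last day of the objection period.
The last day of the waiting period: 73 calendar days after December 11, 2029 is February 22, 2030.
The date disbursement becomes effective: 20 calendar days after February 22, 2030 is March 14, 2030.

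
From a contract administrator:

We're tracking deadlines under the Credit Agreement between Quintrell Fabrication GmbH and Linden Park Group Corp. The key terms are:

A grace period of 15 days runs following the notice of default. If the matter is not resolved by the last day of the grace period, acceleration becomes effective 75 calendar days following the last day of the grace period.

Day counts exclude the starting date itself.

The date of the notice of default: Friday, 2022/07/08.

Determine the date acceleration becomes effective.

2022/10/06

The last day of the grace period: 2022/07/08 + 15 days = 2022/07/23.
Adding 75 calendar days to 2022/07/23 gives 2022/10/06, which is the date acceleration becomes effective.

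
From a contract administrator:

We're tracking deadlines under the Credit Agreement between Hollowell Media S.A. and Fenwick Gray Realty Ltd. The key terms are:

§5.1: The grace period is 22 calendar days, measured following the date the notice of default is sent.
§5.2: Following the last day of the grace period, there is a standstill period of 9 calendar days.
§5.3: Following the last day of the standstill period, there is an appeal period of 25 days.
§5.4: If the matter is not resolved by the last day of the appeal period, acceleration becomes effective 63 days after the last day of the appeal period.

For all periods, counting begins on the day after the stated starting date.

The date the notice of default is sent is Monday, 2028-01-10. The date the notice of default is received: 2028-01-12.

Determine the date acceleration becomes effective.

The last day of the grace period: 22 calendar days after 2028-01-10 is 2028-02-01.
Adding 9 calendar days to 2028-02-01 gives 2028-02-10, which is the last day of the standstill period.
Adding 25 calendar days to 2028-02-10 gives 2028-03-06, which is the last day of the appeal period.
Adding 63 calendar days to 2028-03-06 gives 2028-05-08, which is the date acceleration becomes effective.

2028-05-08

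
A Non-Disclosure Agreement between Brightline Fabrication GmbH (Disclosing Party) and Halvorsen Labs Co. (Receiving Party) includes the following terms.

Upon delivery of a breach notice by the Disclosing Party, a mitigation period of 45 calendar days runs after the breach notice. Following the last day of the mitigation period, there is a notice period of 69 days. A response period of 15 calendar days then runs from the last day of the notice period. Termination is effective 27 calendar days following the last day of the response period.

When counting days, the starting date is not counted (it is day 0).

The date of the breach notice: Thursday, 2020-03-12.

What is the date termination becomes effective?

The last day of the mitigation period: 2020-03-12 + 45 days = 2020-04-26.
The last day of the notice period: 2020-04-26 + 69 days = 2020-07-04.
The last day of the response period: 15 calendar days after 2020-07-04 is 2020-07-19.
The date termination becomes effective: 27 calendar days after 2020-07-19 is 2020-08-15.

2020-08-15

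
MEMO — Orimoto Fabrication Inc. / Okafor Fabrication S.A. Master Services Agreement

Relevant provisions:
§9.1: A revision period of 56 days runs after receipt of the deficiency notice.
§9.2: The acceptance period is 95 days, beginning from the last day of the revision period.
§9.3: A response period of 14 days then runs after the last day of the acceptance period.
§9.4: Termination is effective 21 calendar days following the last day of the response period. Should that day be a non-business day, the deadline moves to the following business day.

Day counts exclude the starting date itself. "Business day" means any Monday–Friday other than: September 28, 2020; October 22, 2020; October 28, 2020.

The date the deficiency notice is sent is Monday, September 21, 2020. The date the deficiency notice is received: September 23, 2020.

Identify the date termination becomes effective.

March 29, 2021

Adding 56 calendar days to September 23, 2020 gives November 18, 2020, which is the last day of the revision period.
The last day of the acceptance period: 95 calendar days after November 18, 2020 is February 21, 2021.
The last day of the response period: 14 calendar days after February 21, 2021 is March 7, 2021.
Adding 21 calendar days to March 7, 2021 gives March 28, 2021, which is the date termination becomes effective. That falls on a Sunday, so it rolls to the next business day, Monday, March 29, 2021.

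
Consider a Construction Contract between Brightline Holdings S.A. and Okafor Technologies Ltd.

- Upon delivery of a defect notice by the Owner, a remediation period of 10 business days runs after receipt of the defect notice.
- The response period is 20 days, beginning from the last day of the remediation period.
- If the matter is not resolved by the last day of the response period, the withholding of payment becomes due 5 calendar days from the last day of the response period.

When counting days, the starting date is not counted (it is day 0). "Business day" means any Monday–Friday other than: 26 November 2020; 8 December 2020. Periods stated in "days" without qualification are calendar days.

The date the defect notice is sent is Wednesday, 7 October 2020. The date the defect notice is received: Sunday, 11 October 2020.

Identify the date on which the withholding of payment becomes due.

17 November 2020

The last day of the remediation period: 10 business days after Sunday, 11 October 2020, skipping weekends — Oct 12, Oct 13, Oct 14, Oct 15, Oct 16, Oct 19, Oct 20, Oct 21, Oct 22, Oct 23 — lands on Friday, 23 October 2020.
The last day of the response period: 23 October 2020 + 20 days = 12 November 2020.
The date on which the withholding of payment becomes due: 12 November 2020 + 5 days = 17 November 2020.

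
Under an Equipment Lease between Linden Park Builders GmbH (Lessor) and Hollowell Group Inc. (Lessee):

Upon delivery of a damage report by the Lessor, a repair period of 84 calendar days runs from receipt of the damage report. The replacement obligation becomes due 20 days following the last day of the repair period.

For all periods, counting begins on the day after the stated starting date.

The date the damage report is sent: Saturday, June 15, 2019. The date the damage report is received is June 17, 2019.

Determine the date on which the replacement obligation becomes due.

The last day of the repair period: June 17, 2019 + 84 days = September 9, 2019.
Adding 20 calendar days to September 9, 2019 gives September 29, 2019, which is the date on which the replacement obligation becomes due.

September 29, 2019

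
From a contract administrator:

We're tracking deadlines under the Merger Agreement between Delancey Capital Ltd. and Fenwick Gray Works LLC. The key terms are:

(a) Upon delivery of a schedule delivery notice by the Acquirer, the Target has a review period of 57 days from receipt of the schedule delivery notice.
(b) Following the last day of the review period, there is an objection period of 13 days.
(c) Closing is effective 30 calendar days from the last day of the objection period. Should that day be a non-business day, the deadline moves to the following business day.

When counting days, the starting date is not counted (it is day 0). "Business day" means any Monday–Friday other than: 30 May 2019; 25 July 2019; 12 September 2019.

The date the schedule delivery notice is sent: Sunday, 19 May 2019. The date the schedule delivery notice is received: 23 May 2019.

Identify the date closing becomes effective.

2 September 2019

The last day of the review period: 23 May 2019 + 57 days = 19 July 2019.
The last day of the objection period: 13 calendar days after 19 July 2019 is 1 August 2019.
Adding 30 calendar days to 1 August 2019 gives 31 August 2019, which is the date closing becomes effective. That falls on a Saturday, so it rolls to the next business day, Monday, 2 September 2019.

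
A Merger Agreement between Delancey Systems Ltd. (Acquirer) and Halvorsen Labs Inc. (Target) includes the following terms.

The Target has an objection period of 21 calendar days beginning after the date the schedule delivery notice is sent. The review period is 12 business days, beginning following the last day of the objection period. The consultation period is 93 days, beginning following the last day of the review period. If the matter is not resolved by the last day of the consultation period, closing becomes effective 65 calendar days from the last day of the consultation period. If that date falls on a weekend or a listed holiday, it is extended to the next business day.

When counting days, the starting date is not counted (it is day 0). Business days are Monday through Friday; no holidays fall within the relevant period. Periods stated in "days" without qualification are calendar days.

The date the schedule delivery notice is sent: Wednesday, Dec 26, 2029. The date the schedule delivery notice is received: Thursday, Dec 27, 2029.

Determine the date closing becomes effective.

Jul 9, 2030

The last day of the objection period: 21 calendar days after Dec 26, 2029 is Jan 16, 2030.
The last day of the review period: counting 12 business days from Wednesday, Jan 16, 2030 (Jan 17, Jan 18, Jan 21, Jan 22, …, Jan 30, Jan 31, Feb 1, skipping weekends) reaches Friday, Feb 1, 2030.
Adding 93 calendar days to Feb 1, 2030 gives May 5, 2030, which is the last day of the consultation period.
The date closing becomes effective: 65 calendar days after May 5, 2030 is Jul 9, 2030. Jul 9, 2030 is a Tuesday, so no roll-forward applies.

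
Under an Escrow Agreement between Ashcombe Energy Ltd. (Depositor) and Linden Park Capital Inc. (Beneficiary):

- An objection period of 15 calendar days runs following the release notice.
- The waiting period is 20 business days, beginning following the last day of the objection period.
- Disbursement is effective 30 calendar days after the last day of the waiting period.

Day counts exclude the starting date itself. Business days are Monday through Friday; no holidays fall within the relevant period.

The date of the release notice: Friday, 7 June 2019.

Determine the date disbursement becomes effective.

Adding 15 calendar days to 7 June 2019 gives 22 June 2019, which is the last day of the objection period.
From Saturday, 22 June 2019, 20 business days (Jun 24, Jun 25, Jun 26, Jun 27, …, Jul 17, Jul 18, Jul 19, skipping weekends) brings us to Friday, 19 July 2019, which is the last day of the waiting period.
Adding 30 calendar days to 19 July 2019 gives 18 August 2019, which is the date disbursement becomes effective.

18 August 2019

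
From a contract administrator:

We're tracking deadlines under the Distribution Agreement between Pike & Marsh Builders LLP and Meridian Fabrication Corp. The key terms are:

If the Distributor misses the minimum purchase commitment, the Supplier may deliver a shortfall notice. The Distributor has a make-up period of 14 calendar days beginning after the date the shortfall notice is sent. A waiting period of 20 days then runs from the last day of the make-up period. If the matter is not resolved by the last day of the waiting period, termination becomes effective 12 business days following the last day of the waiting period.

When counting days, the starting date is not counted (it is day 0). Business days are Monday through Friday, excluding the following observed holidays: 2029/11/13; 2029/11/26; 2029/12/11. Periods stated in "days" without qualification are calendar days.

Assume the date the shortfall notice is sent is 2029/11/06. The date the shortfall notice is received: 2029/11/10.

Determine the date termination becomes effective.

Adding 14 calendar days to 2029/11/06 gives 2029/11/20, which is the last day of the make-up period.
Adding 20 calendar days to 2029/11/20 gives 2029/12/10, which is the last day of the waiting period.
From Monday, 2029/12/10, 12 business days (Dec 12, Dec 13, Dec 14, Dec 17, …, Dec 25, Dec 26, Dec 27, skipping weekends and the listed holiday on Dec 11) brings us to Thursday, 2029/12/27, which is the date termination becomes effective.

2029/12/27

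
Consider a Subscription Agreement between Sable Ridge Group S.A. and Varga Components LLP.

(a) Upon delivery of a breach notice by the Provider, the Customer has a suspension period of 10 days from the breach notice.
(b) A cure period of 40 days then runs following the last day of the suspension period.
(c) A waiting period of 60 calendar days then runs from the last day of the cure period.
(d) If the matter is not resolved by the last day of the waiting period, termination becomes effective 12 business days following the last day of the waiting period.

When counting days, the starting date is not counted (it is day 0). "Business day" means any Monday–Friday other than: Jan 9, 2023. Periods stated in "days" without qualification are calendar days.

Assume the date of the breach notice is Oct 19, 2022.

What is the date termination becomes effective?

The last day of the suspension period: 10 calendar days after Oct 19, 2022 is Oct 29, 2022.
Adding 40 calendar days to Oct 29, 2022 gives Dec 8, 2022, which is the last day of the cure period.
The last day of the waiting period: Dec 8, 2022 + 60 days = Feb 6, 2023.
The date termination becomes effective: counting 12 business days from Monday, Feb 6, 2023 (Feb 7, Feb 8, Feb 9, Feb 10, …, Feb 20, Feb 21, Feb 22, skipping weekends) reaches Wednesday, Feb 22, 2023.

Feb 22, 2023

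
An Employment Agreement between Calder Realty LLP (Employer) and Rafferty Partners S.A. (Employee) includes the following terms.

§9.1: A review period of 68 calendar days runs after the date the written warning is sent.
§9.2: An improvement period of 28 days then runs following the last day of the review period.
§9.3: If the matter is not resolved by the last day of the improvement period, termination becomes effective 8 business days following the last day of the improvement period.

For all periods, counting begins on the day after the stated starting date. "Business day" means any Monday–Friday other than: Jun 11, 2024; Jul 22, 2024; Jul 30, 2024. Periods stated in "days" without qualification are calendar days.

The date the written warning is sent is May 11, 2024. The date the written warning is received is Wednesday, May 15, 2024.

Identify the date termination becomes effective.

Adding 68 calendar days to May 11, 2024 gives Jul 18, 2024, which is the last day of the review period.
The last day of the improvement period: Jul 18, 2024 + 28 days = Aug 15, 2024.
The date termination becomes effective: counting 8 business days from Thursday, Aug 15, 2024 (Aug 16, Aug 19, Aug 20, Aug 21, Aug 22, Aug 23, Aug 26, Aug 27, skipping weekends) reaches Tuesday, Aug 27, 2024.

Aug 27, 2024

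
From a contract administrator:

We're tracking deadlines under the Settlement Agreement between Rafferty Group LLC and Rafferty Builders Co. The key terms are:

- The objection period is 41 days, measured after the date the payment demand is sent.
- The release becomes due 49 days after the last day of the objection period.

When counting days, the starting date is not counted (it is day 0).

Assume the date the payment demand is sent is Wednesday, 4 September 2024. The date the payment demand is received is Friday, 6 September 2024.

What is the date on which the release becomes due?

The last day of the objection period: 4 September 2024 + 41 days = 15 October 2024.
Adding 49 calendar days to 15 October 2024 gives 3 December 2024, which is the date on which the release becomes due.

3 December 2024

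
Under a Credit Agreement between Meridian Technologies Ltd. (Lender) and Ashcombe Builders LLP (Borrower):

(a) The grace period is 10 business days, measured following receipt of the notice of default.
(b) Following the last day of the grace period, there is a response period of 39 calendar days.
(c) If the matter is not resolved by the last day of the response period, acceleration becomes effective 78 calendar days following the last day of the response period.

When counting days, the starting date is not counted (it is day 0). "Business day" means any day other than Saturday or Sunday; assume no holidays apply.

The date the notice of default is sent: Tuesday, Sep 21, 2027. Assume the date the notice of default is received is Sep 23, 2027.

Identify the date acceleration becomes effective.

The last day of the grace period: 10 business days after Thursday, Sep 23, 2027, skipping weekends — Sep 24, Sep 27, Sep 28, Sep 29, Sep 30, Oct 1, Oct 4, Oct 5, Oct 6, Oct 7 — lands on Thursday, Oct 7, 2027.
Adding 39 calendar days to Oct 7, 2027 gives Nov 15, 2027, which is the last day of the response period.
The date acceleration becomes effective: 78 calendar days after Nov 15, 2027 is Feb 1, 2028.

Feb 1, 2028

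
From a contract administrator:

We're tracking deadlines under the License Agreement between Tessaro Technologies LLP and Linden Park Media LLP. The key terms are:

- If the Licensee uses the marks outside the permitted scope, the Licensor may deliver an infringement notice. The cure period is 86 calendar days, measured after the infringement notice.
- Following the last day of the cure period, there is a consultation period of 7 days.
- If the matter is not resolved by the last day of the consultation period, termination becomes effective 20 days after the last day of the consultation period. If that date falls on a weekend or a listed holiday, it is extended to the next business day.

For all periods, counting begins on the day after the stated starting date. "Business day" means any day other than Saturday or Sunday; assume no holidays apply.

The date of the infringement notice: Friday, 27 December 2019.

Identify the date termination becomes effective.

Adding 86 calendar days to 27 December 2019 gives 22 March 2020, which is the last day of the cure period.
Adding 7 calendar days to 22 March 2020 gives 29 March 2020, which is the last day of the consultation period.
Adding 20 calendar days to 29 March 2020 gives 18 April 2020, which is the date termination becomes effective. That falls on a Saturday, so it rolls to the next business day, Monday, 20 April 2020.

20 April 2020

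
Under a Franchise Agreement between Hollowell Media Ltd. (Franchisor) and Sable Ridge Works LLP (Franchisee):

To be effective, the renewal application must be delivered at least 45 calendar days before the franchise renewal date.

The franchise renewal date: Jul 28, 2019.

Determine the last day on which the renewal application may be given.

Jun 13, 2019

Jul 28, 2019 minus 45 days is Jun 13, 2019.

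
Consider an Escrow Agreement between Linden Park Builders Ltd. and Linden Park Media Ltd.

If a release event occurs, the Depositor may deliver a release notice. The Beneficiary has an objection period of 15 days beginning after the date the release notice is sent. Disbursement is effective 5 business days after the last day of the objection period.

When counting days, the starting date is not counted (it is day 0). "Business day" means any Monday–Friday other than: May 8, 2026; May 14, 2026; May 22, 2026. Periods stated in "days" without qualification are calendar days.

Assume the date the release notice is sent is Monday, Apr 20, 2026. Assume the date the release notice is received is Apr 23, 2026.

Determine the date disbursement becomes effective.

Adding 15 calendar days to Apr 20, 2026 gives May 5, 2026, which is the last day of the objection period.
From Tuesday, May 5, 2026, 5 business days (May 6, May 7, May 11, May 12, May 13, skipping weekends and the listed holiday on May 8) brings us to Wednesday, May 13, 2026, which is the date disbursement becomes effective.

May 13, 2026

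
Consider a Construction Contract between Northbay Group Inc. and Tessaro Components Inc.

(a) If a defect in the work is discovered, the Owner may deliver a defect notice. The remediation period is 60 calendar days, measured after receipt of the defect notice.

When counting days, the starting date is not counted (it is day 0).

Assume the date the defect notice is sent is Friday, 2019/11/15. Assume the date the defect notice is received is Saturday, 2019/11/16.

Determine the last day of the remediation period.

2020/01/15

The last day of the remediation period: 60 calendar days after 2019/11/16 is 2020/01/15.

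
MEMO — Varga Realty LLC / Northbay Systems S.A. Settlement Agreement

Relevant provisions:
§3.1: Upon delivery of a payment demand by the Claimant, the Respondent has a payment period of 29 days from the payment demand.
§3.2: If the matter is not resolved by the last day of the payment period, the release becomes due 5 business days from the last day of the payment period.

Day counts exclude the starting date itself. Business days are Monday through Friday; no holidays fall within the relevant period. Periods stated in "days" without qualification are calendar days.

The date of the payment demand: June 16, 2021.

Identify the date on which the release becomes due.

The last day of the payment period: June 16, 2021 + 29 days = July 15, 2021.
The date on which the release becomes due: counting 5 business days from Thursday, July 15, 2021 (Jul 16, Jul 19, Jul 20, Jul 21, Jul 22, skipping weekends) reaches Thursday, July 22, 2021.

July 22, 2021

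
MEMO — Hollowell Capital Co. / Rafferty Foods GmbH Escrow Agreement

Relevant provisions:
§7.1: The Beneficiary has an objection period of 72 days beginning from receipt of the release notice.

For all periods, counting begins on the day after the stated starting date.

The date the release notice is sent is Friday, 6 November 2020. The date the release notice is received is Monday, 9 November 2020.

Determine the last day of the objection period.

The last day of the objection period: 72 calendar days after 9 November 2020 is 20 January 2021.

20 January 2021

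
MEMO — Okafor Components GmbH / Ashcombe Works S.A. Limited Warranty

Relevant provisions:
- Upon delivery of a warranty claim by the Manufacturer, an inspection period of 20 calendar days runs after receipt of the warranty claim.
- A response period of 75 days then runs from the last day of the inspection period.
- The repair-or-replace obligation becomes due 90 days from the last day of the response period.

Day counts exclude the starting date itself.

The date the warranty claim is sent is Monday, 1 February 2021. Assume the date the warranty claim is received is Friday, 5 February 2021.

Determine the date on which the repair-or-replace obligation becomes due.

The last day of the inspection period: 5 February 2021 + 20 days = 25 February 2021.
The last day of the response period: 75 calendar days after 25 February 2021 is 11 May 2021.
The date on which the repair-or-replace obligation becomes due: 11 May 2021 + 90 days = 9 August 2021.

9 August 2021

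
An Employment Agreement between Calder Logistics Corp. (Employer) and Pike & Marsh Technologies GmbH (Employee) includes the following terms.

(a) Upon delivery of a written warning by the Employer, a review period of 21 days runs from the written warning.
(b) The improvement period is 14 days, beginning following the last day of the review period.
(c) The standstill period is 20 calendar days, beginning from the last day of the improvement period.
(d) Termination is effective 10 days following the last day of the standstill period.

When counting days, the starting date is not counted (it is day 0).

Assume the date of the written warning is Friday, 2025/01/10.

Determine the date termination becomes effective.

The last day of the review period: 21 calendar days after 2025/01/10 is 2025/01/31.
The last day of the improvement period: 2025/01/31 + 14 days = 2025/02/14.
The last day of the standstill period: 2025/02/14 + 20 days = 2025/03/06.
The date termination becomes effective: 2025/03/06 + 10 days = 2025/03/16.

2025/03/16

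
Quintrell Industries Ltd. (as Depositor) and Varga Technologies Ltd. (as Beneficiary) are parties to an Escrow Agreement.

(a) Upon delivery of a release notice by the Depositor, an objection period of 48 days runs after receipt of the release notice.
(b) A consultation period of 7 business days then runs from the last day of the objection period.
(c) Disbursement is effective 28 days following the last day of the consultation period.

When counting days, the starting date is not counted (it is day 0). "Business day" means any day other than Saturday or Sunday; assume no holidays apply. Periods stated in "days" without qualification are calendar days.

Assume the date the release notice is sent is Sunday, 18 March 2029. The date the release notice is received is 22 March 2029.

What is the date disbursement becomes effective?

The last day of the objection period: 48 calendar days after 22 March 2029 is 9 May 2029.
The last day of the consultation period: 7 business days after Wednesday, 9 May 2029, skipping weekends — May 10, May 11, May 14, May 15, May 16, May 17, May 18 — lands on Friday, 18 May 2029.
Adding 28 calendar days to 18 May 2029 gives 15 June 2029, which is the date disbursement becomes effective.

15 June 2029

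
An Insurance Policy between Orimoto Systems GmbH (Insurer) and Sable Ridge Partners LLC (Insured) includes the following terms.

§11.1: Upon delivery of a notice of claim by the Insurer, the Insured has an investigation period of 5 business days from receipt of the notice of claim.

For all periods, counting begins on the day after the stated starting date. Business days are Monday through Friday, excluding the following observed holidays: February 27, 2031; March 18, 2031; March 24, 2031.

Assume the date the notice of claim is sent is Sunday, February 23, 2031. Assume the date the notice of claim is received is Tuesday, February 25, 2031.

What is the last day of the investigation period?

March 5, 2031

From Tuesday, February 25, 2031, 5 business days (Feb 26, Feb 28, Mar 3, Mar 4, Mar 5, skipping weekends and the listed holiday on Feb 27) brings us to Wednesday, March 5, 2031, which is the last day of the investigation period.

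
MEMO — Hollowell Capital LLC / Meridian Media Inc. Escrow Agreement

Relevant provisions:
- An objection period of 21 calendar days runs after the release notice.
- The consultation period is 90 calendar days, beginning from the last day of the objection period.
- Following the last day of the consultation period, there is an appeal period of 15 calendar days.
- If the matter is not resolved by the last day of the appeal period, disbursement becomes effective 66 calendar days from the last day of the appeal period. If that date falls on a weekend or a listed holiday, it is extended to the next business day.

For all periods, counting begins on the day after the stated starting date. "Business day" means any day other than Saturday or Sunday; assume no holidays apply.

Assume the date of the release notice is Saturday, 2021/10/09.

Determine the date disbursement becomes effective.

2022/04/19

The last day of the objection period: 2021/10/09 + 21 days = 2021/10/30.
The last day of the consultation period: 2021/10/30 + 90 days = 2022/01/28.
The last day of the appeal period: 2022/01/28 + 15 days = 2022/02/12.
Adding 66 calendar days to 2022/02/12 gives 2022/04/19, which is the date disbursement becomes effective. 2022/04/19 is a Tuesday, so no roll-forward applies.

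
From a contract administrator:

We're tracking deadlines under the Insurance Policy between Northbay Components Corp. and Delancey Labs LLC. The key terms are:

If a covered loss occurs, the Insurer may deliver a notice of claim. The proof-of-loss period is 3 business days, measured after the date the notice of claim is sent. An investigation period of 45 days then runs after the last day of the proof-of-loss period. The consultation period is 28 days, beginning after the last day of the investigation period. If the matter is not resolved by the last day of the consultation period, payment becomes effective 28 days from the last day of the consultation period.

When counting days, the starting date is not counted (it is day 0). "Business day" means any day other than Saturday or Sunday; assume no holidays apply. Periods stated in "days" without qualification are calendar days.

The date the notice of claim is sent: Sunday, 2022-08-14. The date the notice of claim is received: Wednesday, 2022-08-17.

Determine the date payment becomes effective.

The last day of the proof-of-loss period: counting 3 business days from Sunday, 2022-08-14 (Aug 15, Aug 16, Aug 17, skipping weekends) reaches Wednesday, 2022-08-17.
Adding 45 calendar days to 2022-08-17 gives 2022-10-01, which is the last day of the investigation period.
Adding 28 calendar days to 2022-10-01 gives 2022-10-29, which is the last day of the consultation period.
Adding 28 calendar days to 2022-10-29 gives 2022-11-26, which is the date payment becomes effective.

2022-11-26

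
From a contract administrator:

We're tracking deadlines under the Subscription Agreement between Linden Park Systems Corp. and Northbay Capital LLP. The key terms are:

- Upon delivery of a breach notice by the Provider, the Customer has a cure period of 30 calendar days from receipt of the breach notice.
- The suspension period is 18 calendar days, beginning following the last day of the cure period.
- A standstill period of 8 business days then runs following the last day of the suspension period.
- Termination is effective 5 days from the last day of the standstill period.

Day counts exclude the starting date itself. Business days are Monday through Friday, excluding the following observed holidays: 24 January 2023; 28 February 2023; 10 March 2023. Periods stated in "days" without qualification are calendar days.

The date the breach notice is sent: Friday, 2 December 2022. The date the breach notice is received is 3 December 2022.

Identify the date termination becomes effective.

Adding 30 calendar days to 3 December 2022 gives 2 January 2023, which is the last day of the cure period.
Adding 18 calendar days to 2 January 2023 gives 20 January 2023, which is the last day of the suspension period.
The last day of the standstill period: 8 business days after Friday, 20 January 2023, skipping weekends and the listed holiday on Jan 24 — Jan 23, Jan 25, Jan 26, Jan 27, Jan 30, Jan 31, Feb 1, Feb 2 — lands on Thursday, 2 February 2023.
The date termination becomes effective: 5 calendar days after 2 February 2023 is 7 February 2023.

7 February 2023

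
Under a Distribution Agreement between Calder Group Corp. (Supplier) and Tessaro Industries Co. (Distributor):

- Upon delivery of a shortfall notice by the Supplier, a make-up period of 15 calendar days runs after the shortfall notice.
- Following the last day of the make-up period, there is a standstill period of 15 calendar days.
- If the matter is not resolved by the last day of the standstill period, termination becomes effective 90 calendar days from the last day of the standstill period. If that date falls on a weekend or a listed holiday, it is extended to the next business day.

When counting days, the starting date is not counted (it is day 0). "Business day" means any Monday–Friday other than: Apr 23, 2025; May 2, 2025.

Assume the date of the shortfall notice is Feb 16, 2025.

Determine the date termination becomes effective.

The last day of the make-up period: Feb 16, 2025 + 15 days = Mar 3, 2025.
The last day of the standstill period: Mar 3, 2025 + 15 days = Mar 18, 2025.
Adding 90 calendar days to Mar 18, 2025 gives Jun 16, 2025, which is the date termination becomes effective. Jun 16, 2025 is a Monday and is not a listed holiday, so no roll-forward applies.

Jun 16, 2025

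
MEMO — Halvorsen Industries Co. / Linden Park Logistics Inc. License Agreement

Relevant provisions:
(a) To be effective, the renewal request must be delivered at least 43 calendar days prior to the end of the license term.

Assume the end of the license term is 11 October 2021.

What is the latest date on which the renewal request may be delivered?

Counting back 43 calendar days from 11 October 2021 gives 29 August 2021.

29 August 2021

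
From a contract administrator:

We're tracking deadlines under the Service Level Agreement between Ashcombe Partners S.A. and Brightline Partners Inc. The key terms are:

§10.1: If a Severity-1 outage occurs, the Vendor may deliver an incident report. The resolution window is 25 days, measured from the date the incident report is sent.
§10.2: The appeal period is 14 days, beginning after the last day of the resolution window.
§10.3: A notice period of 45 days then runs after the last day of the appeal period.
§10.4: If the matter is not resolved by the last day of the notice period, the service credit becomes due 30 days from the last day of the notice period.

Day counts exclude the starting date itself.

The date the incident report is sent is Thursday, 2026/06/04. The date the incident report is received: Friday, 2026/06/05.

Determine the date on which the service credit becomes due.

2026/09/26

The last day of the resolution window: 25 calendar days after 2026/06/04 is 2026/06/29.
Adding 14 calendar days to 2026/06/29 gives 2026/07/13, which is the last day of the appeal period.
The last day of the notice period: 2026/07/13 + 45 days = 2026/08/27.
The date on which the service credit becomes due: 2026/08/27 + 30 days = 2026/09/26.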